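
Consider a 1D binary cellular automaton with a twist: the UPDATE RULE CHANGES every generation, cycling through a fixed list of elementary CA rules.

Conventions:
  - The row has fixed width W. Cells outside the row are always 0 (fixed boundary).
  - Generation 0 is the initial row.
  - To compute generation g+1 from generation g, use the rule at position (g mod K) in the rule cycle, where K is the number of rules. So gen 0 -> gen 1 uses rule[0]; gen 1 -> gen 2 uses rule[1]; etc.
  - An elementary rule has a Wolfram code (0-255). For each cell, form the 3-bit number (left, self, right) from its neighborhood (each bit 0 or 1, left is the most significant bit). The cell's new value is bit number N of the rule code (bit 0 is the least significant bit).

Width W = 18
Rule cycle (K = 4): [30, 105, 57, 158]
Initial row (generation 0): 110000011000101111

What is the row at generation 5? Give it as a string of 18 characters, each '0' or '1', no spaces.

Answer: 110000010001010010

Derivation:
Gen 0: 110000011000101111
Gen 1 (rule 30): 101000110101101000
Gen 2 (rule 105): 010010111011110011
Gen 3 (rule 57): 001001100110001010
Gen 4 (rule 158): 011111011101011011
Gen 5 (rule 30): 110000010001010010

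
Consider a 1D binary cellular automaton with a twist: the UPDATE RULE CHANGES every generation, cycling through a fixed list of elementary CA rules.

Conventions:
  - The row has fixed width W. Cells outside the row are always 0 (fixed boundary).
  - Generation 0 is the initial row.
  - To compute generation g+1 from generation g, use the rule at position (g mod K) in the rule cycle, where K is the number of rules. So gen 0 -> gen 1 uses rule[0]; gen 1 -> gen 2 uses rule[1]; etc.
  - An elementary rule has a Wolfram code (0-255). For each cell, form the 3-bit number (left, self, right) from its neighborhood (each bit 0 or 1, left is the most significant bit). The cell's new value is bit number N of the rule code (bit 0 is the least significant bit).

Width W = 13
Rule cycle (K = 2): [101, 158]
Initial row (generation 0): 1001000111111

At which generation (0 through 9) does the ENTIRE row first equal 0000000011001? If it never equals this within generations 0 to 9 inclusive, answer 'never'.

Gen 0: 1001000111111
Gen 1 (rule 101): 1001010000001
Gen 2 (rule 158): 1111011000011
Gen 3 (rule 101): 0001101011001
Gen 4 (rule 158): 0011001010111
Gen 5 (rule 101): 1001001111001
Gen 6 (rule 158): 1111111110111
Gen 7 (rule 101): 0000000011001
Gen 8 (rule 158): 0000000110111
Gen 9 (rule 101): 1111110011001

Answer: 7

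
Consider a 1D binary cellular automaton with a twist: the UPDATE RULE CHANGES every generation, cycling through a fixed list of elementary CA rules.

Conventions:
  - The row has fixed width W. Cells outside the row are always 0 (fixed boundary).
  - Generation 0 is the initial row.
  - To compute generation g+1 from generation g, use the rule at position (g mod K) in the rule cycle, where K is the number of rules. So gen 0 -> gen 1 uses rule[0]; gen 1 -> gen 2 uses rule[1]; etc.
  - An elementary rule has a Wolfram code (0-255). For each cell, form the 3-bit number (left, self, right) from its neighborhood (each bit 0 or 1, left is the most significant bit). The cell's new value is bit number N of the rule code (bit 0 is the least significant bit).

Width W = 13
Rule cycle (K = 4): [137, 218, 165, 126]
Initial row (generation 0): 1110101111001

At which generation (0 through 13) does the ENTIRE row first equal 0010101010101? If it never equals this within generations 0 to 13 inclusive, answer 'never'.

Gen 0: 1110101111001
Gen 1 (rule 137): 1100001110000
Gen 2 (rule 218): 1110011111000
Gen 3 (rule 165): 0100001110011
Gen 4 (rule 126): 1110011011111
Gen 5 (rule 137): 1100010011110
Gen 6 (rule 218): 1110101111111
Gen 7 (rule 165): 0101110111110
Gen 8 (rule 126): 1111011100011
Gen 9 (rule 137): 1110011001010
Gen 10 (rule 218): 1111111110001
Gen 11 (rule 165): 0111111100101
Gen 12 (rule 126): 1100000111111
Gen 13 (rule 137): 1001110111110

Answer: never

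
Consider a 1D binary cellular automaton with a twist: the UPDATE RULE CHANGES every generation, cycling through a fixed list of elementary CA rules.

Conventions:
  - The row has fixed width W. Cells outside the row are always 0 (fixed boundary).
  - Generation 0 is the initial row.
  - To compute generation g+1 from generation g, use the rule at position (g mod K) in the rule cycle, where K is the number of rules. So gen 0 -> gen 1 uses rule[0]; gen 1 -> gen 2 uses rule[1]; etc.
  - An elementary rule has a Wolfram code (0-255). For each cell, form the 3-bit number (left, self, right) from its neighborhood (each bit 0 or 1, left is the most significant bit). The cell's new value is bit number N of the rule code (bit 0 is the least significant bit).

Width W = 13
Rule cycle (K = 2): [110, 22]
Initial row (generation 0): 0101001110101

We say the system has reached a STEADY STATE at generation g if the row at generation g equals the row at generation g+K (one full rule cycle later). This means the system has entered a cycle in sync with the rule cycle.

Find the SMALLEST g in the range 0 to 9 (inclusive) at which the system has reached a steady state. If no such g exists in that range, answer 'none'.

Gen 0: 0101001110101
Gen 1 (rule 110): 1111011011111
Gen 2 (rule 22): 0000000000000
Gen 3 (rule 110): 0000000000000
Gen 4 (rule 22): 0000000000000
Gen 5 (rule 110): 0000000000000
Gen 6 (rule 22): 0000000000000
Gen 7 (rule 110): 0000000000000
Gen 8 (rule 22): 0000000000000
Gen 9 (rule 110): 0000000000000
Gen 10 (rule 22): 0000000000000
Gen 11 (rule 110): 0000000000000

Answer: 2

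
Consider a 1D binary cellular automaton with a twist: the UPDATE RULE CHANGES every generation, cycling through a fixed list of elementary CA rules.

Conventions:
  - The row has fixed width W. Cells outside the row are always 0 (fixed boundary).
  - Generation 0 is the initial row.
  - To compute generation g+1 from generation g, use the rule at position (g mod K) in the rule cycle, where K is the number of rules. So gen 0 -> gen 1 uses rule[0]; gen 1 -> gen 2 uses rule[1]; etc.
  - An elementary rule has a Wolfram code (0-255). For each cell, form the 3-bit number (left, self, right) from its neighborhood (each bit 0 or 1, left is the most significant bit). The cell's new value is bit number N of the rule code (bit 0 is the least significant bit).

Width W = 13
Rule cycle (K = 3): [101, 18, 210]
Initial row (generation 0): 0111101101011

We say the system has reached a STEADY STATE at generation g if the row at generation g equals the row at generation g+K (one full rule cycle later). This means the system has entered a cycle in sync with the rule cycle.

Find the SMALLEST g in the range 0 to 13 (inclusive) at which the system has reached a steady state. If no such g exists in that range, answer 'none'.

Answer: 5

Derivation:
Gen 0: 0111101101011
Gen 1 (rule 101): 0000110111101
Gen 2 (rule 18): 0001000000000
Gen 3 (rule 210): 0010100000000
Gen 4 (rule 101): 1011101111111
Gen 5 (rule 18): 0000000000000
Gen 6 (rule 210): 0000000000000
Gen 7 (rule 101): 1111111111111
Gen 8 (rule 18): 0000000000000
Gen 9 (rule 210): 0000000000000
Gen 10 (rule 101): 1111111111111
Gen 11 (rule 18): 0000000000000
Gen 12 (rule 210): 0000000000000
Gen 13 (rule 101): 1111111111111
Gen 14 (rule 18): 0000000000000
Gen 15 (rule 210): 0000000000000
Gen 16 (rule 101): 1111111111111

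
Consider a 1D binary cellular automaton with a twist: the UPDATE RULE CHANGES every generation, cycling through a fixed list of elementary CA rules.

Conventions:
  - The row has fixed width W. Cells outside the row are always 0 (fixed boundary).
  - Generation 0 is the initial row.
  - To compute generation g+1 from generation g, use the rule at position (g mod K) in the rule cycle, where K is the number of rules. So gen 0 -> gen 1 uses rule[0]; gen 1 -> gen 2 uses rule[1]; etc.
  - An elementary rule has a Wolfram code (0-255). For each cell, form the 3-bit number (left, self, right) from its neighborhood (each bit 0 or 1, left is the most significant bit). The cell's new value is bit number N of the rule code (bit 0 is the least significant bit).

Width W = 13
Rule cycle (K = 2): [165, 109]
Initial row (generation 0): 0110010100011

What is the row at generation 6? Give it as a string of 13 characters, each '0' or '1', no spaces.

Gen 0: 0110010100011
Gen 1 (rule 165): 0000011101000
Gen 2 (rule 109): 1111010111011
Gen 3 (rule 165): 0110111010100
Gen 4 (rule 109): 0111101111101
Gen 5 (rule 165): 0011010111011
Gen 6 (rule 109): 1011111101111

Answer: 1011111101111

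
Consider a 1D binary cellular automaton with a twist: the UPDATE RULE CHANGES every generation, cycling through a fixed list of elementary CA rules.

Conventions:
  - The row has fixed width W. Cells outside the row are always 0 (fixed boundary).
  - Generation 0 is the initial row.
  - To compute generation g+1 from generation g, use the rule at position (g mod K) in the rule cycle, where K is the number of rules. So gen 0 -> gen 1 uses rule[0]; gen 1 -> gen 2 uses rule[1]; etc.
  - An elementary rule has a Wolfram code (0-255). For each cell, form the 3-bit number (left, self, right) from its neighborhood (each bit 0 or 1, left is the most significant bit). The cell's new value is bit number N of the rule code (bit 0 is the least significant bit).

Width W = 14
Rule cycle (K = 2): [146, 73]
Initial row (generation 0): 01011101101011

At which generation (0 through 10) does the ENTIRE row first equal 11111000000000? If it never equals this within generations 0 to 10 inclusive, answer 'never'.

Gen 0: 01011101101011
Gen 1 (rule 146): 10001000000000
Gen 2 (rule 73): 00100011111111
Gen 3 (rule 146): 01010101111110
Gen 4 (rule 73): 00000001000010
Gen 5 (rule 146): 00000010100101
Gen 6 (rule 73): 11111000000000
Gen 7 (rule 146): 01110100000000
Gen 8 (rule 73): 01010001111111
Gen 9 (rule 146): 10001010111110
Gen 10 (rule 73): 00100000100010

Answer: 6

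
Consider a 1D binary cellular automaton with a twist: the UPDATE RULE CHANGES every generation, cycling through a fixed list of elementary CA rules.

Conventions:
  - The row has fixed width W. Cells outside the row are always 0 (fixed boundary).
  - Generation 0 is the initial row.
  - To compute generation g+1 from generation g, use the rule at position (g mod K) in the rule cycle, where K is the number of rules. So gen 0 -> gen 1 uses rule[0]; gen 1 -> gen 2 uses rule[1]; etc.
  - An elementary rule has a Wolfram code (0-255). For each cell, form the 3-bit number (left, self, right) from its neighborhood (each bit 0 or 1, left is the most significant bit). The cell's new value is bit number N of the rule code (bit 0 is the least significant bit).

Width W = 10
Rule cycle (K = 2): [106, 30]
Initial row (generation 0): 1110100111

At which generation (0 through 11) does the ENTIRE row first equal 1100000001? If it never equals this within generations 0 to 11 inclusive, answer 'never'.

Gen 0: 1110100111
Gen 1 (rule 106): 1011001101
Gen 2 (rule 30): 1010111001
Gen 3 (rule 106): 0101101010
Gen 4 (rule 30): 1101001011
Gen 5 (rule 106): 1110010111
Gen 6 (rule 30): 1001110100
Gen 7 (rule 106): 0011011000
Gen 8 (rule 30): 0110010100
Gen 9 (rule 106): 1110101000
Gen 10 (rule 30): 1000101100
Gen 11 (rule 106): 0001011100

Answer: never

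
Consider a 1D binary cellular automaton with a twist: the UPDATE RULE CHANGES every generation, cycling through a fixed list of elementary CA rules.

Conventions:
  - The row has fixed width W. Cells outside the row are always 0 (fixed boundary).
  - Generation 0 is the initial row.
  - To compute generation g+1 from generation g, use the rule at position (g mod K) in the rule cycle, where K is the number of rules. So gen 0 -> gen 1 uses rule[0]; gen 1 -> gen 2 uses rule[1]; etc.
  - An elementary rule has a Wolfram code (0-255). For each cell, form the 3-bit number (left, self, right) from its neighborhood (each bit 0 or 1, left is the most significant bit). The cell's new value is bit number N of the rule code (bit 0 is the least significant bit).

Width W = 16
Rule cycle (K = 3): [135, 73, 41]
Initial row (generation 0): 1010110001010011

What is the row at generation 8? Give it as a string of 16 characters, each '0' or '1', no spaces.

Answer: 0100000000000010

Derivation:
Gen 0: 1010110001010011
Gen 1 (rule 135): 1010000111010100
Gen 2 (rule 73): 0000110101000001
Gen 3 (rule 41): 1110101010011100
Gen 4 (rule 135): 0100101010101001
Gen 5 (rule 73): 0000000000000000
Gen 6 (rule 41): 1111111111111111
Gen 7 (rule 135): 0111111111111110
Gen 8 (rule 73): 0100000000000010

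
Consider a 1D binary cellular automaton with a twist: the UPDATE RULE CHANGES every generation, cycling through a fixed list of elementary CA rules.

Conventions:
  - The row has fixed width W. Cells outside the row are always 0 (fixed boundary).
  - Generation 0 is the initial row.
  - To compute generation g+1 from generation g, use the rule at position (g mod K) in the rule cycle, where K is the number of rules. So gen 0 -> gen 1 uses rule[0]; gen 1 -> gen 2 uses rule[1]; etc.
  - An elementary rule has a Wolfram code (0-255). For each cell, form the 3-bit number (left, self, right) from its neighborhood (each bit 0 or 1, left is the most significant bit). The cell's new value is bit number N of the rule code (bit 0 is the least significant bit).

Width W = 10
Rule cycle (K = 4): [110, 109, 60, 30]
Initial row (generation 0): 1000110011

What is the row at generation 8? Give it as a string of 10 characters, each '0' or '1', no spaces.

Answer: 1100000011

Derivation:
Gen 0: 1000110011
Gen 1 (rule 110): 1001110111
Gen 2 (rule 109): 1001011101
Gen 3 (rule 60): 1101110011
Gen 4 (rule 30): 1001001110
Gen 5 (rule 110): 1011011010
Gen 6 (rule 109): 1111111110
Gen 7 (rule 60): 1000000001
Gen 8 (rule 30): 1100000011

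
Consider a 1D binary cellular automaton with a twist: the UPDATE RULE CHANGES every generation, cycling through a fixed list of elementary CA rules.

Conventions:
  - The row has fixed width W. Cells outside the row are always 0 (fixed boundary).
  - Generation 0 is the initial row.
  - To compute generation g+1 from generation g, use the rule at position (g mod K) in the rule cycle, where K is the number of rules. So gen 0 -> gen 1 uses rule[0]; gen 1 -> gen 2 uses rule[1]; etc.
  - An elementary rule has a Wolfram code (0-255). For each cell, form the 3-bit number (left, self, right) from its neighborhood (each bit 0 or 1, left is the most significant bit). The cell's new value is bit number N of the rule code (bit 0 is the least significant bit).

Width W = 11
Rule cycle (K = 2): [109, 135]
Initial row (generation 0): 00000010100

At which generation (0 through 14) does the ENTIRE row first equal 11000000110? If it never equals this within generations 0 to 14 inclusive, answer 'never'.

Gen 0: 00000010100
Gen 1 (rule 109): 11111011101
Gen 2 (rule 135): 01110001001
Gen 3 (rule 109): 01010101001
Gen 4 (rule 135): 11010101011
Gen 5 (rule 109): 11111111111
Gen 6 (rule 135): 01111111110
Gen 7 (rule 109): 01000000010
Gen 8 (rule 135): 11011111110
Gen 9 (rule 109): 11110000010
Gen 10 (rule 135): 01100111110
Gen 11 (rule 109): 01100100010
Gen 12 (rule 135): 10001101110
Gen 13 (rule 109): 10101111010
Gen 14 (rule 135): 10100110010

Answer: never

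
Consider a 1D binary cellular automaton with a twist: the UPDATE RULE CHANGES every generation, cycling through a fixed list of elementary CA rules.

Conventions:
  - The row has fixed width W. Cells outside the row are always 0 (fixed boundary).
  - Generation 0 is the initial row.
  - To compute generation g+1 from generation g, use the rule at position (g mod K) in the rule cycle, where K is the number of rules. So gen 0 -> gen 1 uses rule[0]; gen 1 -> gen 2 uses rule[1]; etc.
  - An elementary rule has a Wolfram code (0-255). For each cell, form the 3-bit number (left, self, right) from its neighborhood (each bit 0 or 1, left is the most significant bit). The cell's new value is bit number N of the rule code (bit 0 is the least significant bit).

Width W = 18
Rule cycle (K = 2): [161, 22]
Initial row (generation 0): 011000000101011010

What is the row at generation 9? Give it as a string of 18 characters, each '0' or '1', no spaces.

Answer: 001000100010001000

Derivation:
Gen 0: 011000000101011010
Gen 1 (rule 161): 000011110010100100
Gen 2 (rule 22): 000100001110111110
Gen 3 (rule 161): 110001100101011100
Gen 4 (rule 22): 001010011101000010
Gen 5 (rule 161): 100100001010011000
Gen 6 (rule 22): 111110011011100100
Gen 7 (rule 161): 011100000101000001
Gen 8 (rule 22): 100010001101100011
Gen 9 (rule 161): 001000100010001000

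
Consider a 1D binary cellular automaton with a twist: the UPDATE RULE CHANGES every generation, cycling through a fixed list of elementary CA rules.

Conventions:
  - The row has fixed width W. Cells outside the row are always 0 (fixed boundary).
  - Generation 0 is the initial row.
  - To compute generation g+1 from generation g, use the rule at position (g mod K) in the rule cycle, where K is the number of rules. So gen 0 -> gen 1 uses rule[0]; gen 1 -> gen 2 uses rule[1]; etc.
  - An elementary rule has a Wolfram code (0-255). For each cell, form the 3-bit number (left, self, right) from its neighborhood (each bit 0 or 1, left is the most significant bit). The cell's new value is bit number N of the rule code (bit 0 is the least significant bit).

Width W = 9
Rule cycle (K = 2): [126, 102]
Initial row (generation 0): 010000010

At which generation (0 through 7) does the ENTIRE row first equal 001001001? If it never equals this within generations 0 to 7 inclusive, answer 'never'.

Answer: 2

Derivation:
Gen 0: 010000010
Gen 1 (rule 126): 111000111
Gen 2 (rule 102): 001001001
Gen 3 (rule 126): 011111111
Gen 4 (rule 102): 100000001
Gen 5 (rule 126): 110000011
Gen 6 (rule 102): 010000101
Gen 7 (rule 126): 111001111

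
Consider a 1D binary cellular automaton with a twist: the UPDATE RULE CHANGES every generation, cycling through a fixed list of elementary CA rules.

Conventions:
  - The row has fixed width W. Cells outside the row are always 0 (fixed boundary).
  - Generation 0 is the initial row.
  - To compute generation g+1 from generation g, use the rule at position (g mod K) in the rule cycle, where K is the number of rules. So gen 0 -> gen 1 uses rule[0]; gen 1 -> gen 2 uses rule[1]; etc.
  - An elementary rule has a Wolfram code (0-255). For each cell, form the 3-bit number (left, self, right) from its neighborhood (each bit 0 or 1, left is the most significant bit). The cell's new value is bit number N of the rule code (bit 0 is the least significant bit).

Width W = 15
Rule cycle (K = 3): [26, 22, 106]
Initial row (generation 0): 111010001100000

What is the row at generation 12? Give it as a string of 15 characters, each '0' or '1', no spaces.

Answer: 110111010011110

Derivation:
Gen 0: 111010001100000
Gen 1 (rule 26): 100001011010000
Gen 2 (rule 22): 110011000011000
Gen 3 (rule 106): 110111000111000
Gen 4 (rule 26): 100100101100100
Gen 5 (rule 22): 111111100011110
Gen 6 (rule 106): 100000100110010
Gen 7 (rule 26): 010001011101101
Gen 8 (rule 22): 111011000000001
Gen 9 (rule 106): 101111000000010
Gen 10 (rule 26): 001000100000101
Gen 11 (rule 22): 011101110001101
Gen 12 (rule 106): 110111010011110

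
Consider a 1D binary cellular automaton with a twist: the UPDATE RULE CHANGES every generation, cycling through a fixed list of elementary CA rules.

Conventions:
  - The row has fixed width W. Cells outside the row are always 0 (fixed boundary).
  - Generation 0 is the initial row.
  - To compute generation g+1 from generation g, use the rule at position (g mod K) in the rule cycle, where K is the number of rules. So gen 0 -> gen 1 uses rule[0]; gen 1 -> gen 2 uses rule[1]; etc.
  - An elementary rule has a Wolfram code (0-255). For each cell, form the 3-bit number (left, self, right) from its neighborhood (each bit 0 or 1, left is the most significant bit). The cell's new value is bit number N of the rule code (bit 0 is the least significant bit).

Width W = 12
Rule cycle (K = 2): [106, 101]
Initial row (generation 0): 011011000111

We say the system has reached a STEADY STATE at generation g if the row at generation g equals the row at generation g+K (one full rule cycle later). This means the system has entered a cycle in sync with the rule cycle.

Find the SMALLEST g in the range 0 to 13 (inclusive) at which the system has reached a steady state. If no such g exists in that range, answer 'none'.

Gen 0: 011011000111
Gen 1 (rule 106): 111111001101
Gen 2 (rule 101): 000001000111
Gen 3 (rule 106): 000010001101
Gen 4 (rule 101): 111010100111
Gen 5 (rule 106): 101101001101
Gen 6 (rule 101): 110111000111
Gen 7 (rule 106): 111101001101
Gen 8 (rule 101): 000111000111
Gen 9 (rule 106): 001101001101
Gen 10 (rule 101): 100111000111
Gen 11 (rule 106): 001101001101
Gen 12 (rule 101): 100111000111
Gen 13 (rule 106): 001101001101
Gen 14 (rule 101): 100111000111
Gen 15 (rule 106): 001101001101

Answer: 9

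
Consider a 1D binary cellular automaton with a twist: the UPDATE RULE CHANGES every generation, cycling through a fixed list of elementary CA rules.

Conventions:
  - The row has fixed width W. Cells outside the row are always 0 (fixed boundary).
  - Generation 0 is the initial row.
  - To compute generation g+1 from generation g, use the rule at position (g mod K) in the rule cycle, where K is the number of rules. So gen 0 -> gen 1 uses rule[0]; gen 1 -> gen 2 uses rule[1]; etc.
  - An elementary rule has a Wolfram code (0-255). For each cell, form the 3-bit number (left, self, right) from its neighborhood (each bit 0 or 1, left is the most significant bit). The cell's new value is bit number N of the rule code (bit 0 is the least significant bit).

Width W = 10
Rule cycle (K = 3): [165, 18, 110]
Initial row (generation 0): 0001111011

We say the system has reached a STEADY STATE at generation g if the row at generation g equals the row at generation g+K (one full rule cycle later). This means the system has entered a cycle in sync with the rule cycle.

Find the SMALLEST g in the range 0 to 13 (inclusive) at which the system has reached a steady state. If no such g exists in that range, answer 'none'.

Gen 0: 0001111011
Gen 1 (rule 165): 1100110100
Gen 2 (rule 18): 0011000010
Gen 3 (rule 110): 0111000110
Gen 4 (rule 165): 0010010000
Gen 5 (rule 18): 0101101000
Gen 6 (rule 110): 1111111000
Gen 7 (rule 165): 0111110011
Gen 8 (rule 18): 1000001100
Gen 9 (rule 110): 1000011100
Gen 10 (rule 165): 1011001001
Gen 11 (rule 18): 0000110110
Gen 12 (rule 110): 0001111110
Gen 13 (rule 165): 1100111100
Gen 14 (rule 18): 0011000010
Gen 15 (rule 110): 0111000110
Gen 16 (rule 165): 0010010000

Answer: none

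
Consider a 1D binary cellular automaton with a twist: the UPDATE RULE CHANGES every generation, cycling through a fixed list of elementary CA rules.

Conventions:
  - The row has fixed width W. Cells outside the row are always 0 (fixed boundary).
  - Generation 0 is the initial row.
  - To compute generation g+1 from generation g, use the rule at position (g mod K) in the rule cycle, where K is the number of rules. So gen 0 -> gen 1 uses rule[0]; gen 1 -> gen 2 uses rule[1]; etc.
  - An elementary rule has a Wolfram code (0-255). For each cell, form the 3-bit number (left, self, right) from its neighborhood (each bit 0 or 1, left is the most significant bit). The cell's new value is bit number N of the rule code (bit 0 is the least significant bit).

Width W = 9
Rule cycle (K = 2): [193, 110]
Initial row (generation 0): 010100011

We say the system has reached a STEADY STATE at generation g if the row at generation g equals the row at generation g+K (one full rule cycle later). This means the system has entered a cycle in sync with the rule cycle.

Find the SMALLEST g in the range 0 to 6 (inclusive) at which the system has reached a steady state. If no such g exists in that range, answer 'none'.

Gen 0: 010100011
Gen 1 (rule 193): 000001001
Gen 2 (rule 110): 000011011
Gen 3 (rule 193): 111001001
Gen 4 (rule 110): 101011011
Gen 5 (rule 193): 000001001
Gen 6 (rule 110): 000011011
Gen 7 (rule 193): 111001001
Gen 8 (rule 110): 101011011

Answer: none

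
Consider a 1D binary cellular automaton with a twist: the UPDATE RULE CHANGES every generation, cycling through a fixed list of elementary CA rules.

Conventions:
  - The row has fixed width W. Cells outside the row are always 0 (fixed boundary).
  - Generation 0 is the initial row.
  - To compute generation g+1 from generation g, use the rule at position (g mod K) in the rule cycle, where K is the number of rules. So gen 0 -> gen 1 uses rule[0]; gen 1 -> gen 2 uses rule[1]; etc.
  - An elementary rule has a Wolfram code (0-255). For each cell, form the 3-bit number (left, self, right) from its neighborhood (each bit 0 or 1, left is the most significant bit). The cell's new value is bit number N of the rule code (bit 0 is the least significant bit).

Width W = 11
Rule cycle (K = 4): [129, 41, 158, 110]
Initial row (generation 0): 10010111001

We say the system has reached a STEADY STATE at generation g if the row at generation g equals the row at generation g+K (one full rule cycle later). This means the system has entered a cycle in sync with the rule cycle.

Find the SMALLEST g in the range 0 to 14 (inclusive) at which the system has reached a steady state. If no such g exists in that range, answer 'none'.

Answer: 5

Derivation:
Gen 0: 10010111001
Gen 1 (rule 129): 00000010000
Gen 2 (rule 41): 11111000111
Gen 3 (rule 158): 11110101110
Gen 4 (rule 110): 10011111010
Gen 5 (rule 129): 00001110000
Gen 6 (rule 41): 11101000111
Gen 7 (rule 158): 11001101110
Gen 8 (rule 110): 11011111010
Gen 9 (rule 129): 00001110000
Gen 10 (rule 41): 11101000111
Gen 11 (rule 158): 11001101110
Gen 12 (rule 110): 11011111010
Gen 13 (rule 129): 00001110000
Gen 14 (rule 41): 11101000111
Gen 15 (rule 158): 11001101110
Gen 16 (rule 110): 11011111010
Gen 17 (rule 129): 00001110000
Gen 18 (rule 41): 11101000111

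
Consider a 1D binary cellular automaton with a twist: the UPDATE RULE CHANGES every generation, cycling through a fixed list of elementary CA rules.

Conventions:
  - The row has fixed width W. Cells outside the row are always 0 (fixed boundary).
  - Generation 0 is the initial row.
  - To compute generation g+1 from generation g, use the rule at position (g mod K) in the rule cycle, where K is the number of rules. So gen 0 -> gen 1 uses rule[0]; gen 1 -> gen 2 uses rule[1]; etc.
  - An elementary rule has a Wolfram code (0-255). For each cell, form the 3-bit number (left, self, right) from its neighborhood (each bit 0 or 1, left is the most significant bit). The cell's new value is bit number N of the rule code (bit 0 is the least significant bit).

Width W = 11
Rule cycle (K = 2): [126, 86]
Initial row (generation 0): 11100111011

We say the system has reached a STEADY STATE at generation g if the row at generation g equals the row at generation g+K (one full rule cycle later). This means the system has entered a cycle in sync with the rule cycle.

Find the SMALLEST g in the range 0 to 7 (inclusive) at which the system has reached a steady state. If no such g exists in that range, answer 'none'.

Gen 0: 11100111011
Gen 1 (rule 126): 10111101111
Gen 2 (rule 86): 10000100001
Gen 3 (rule 126): 11001110011
Gen 4 (rule 86): 01110011101
Gen 5 (rule 126): 11011110111
Gen 6 (rule 86): 01000010001
Gen 7 (rule 126): 11100111011
Gen 8 (rule 86): 00111001001
Gen 9 (rule 126): 01101111111

Answer: none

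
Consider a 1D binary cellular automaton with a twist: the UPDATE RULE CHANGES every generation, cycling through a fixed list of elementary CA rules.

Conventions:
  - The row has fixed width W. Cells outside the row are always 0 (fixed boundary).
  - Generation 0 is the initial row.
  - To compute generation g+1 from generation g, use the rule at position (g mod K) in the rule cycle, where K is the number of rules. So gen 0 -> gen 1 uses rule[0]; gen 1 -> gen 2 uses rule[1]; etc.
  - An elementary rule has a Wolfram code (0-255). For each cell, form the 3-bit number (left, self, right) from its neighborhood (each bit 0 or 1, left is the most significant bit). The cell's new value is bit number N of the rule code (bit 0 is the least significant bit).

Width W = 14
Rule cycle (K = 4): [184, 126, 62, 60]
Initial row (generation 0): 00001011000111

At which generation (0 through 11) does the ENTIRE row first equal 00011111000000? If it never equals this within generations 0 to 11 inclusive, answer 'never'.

Gen 0: 00001011000111
Gen 1 (rule 184): 00000110100110
Gen 2 (rule 126): 00001111111111
Gen 3 (rule 62): 00011000000000
Gen 4 (rule 60): 00010100000000
Gen 5 (rule 184): 00001010000000
Gen 6 (rule 126): 00011111000000
Gen 7 (rule 62): 00110000100000
Gen 8 (rule 60): 00101000110000
Gen 9 (rule 184): 00010100101000
Gen 10 (rule 126): 00111111111100
Gen 11 (rule 62): 01100000000010

Answer: 6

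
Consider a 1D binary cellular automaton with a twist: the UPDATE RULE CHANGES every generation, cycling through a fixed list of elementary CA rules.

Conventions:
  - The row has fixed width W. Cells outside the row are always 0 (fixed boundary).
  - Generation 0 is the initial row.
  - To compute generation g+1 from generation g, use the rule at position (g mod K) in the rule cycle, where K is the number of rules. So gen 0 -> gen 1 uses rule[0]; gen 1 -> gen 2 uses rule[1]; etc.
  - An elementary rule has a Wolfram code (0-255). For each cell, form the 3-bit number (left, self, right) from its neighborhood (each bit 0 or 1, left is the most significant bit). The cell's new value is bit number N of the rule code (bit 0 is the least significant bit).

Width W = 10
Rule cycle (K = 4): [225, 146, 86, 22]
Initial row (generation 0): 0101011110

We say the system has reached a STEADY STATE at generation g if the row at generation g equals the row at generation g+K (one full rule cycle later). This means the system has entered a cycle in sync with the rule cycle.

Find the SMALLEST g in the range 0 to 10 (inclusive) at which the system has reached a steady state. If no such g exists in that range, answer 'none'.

Answer: none

Derivation:
Gen 0: 0101011110
Gen 1 (rule 225): 0010101110
Gen 2 (rule 146): 0100000101
Gen 3 (rule 86): 1110001101
Gen 4 (rule 22): 0001010001
Gen 5 (rule 225): 1100100100
Gen 6 (rule 146): 0011011010
Gen 7 (rule 86): 0101001011
Gen 8 (rule 22): 1101111000
Gen 9 (rule 225): 0110111011
Gen 10 (rule 146): 1000010000
Gen 11 (rule 86): 1100111000
Gen 12 (rule 22): 0011000100
Gen 13 (rule 225): 1001010001
Gen 14 (rule 146): 0110001010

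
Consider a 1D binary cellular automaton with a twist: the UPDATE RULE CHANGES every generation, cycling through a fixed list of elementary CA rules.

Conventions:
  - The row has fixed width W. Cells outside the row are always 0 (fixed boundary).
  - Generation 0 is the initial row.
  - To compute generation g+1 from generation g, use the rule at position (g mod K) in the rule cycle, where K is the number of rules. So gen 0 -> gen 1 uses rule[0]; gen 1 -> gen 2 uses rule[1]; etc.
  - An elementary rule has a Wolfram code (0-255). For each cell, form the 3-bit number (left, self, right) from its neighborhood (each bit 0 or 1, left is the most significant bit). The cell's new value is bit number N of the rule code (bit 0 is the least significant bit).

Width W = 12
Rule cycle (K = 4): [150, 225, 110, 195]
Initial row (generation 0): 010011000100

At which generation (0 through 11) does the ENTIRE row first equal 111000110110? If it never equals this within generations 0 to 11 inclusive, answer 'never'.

Answer: never

Derivation:
Gen 0: 010011000100
Gen 1 (rule 150): 111100101110
Gen 2 (rule 225): 011100010110
Gen 3 (rule 110): 110100111110
Gen 4 (rule 195): 010001011110
Gen 5 (rule 150): 111011001101
Gen 6 (rule 225): 011101000110
Gen 7 (rule 110): 110111001110
Gen 8 (rule 195): 010011010110
Gen 9 (rule 150): 111100010001
Gen 10 (rule 225): 011101000100
Gen 11 (rule 110): 110111001100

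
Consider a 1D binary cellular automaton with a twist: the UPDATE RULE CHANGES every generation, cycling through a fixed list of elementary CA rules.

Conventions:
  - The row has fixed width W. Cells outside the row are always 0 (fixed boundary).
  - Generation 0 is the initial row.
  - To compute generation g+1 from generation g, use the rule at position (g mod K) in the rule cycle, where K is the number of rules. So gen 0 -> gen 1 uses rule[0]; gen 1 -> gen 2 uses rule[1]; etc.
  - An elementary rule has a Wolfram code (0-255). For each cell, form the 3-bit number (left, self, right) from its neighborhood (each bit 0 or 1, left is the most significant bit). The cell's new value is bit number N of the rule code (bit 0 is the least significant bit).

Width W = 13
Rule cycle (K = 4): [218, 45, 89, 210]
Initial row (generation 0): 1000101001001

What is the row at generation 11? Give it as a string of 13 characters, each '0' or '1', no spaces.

Answer: 1101011001100

Derivation:
Gen 0: 1000101001001
Gen 1 (rule 218): 0101000110110
Gen 2 (rule 45): 0111010101100
Gen 3 (rule 89): 0101000001111
Gen 4 (rule 210): 1000100010111
Gen 5 (rule 218): 0101010100111
Gen 6 (rule 45): 0111111100100
Gen 7 (rule 89): 0100000110011
Gen 8 (rule 210): 1010001011101
Gen 9 (rule 218): 0001010011100
Gen 10 (rule 45): 1101110010001
Gen 11 (rule 89): 1101011001100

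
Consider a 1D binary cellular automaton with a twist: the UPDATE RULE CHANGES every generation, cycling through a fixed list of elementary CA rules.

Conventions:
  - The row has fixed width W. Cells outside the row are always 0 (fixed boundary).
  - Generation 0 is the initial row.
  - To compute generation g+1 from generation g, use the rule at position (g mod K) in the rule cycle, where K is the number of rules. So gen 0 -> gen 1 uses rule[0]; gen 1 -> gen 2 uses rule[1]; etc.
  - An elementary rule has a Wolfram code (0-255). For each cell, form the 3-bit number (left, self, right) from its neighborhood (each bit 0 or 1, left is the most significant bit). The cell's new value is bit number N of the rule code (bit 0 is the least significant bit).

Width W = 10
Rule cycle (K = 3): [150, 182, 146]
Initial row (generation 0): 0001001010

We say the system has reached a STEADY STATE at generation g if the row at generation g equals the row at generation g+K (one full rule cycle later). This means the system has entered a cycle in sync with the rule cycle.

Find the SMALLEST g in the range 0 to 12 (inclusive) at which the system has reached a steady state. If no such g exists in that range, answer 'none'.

Gen 0: 0001001010
Gen 1 (rule 150): 0011111011
Gen 2 (rule 182): 0101110100
Gen 3 (rule 146): 1000100010
Gen 4 (rule 150): 1101110111
Gen 5 (rule 182): 0010101010
Gen 6 (rule 146): 0100000001
Gen 7 (rule 150): 1110000011
Gen 8 (rule 182): 0101000100
Gen 9 (rule 146): 1000101010
Gen 10 (rule 150): 1101101011
Gen 11 (rule 182): 0010011100
Gen 12 (rule 146): 0101101010
Gen 13 (rule 150): 1100001011
Gen 14 (rule 182): 0010011100
Gen 15 (rule 146): 0101101010

Answer: 11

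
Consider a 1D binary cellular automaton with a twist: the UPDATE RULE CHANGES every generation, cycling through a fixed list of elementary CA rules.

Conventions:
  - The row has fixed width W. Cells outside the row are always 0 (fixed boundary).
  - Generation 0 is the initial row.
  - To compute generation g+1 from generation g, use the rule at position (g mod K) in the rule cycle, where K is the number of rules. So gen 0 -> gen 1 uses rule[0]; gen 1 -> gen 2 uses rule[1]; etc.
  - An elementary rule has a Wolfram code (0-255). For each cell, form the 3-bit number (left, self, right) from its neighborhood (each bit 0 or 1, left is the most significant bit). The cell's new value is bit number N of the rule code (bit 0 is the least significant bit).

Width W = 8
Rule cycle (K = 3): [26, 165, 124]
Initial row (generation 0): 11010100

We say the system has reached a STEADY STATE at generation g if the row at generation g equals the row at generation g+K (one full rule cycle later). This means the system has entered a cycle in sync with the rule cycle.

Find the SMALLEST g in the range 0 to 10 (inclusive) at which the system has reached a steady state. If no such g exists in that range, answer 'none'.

Answer: 10

Derivation:
Gen 0: 11010100
Gen 1 (rule 26): 10000010
Gen 2 (rule 165): 10111010
Gen 3 (rule 124): 11101111
Gen 4 (rule 26): 10001000
Gen 5 (rule 165): 10101011
Gen 6 (rule 124): 11111111
Gen 7 (rule 26): 10000000
Gen 8 (rule 165): 10111111
Gen 9 (rule 124): 11100001
Gen 10 (rule 26): 10010010
Gen 11 (rule 165): 10010010
Gen 12 (rule 124): 11011011
Gen 13 (rule 26): 10010010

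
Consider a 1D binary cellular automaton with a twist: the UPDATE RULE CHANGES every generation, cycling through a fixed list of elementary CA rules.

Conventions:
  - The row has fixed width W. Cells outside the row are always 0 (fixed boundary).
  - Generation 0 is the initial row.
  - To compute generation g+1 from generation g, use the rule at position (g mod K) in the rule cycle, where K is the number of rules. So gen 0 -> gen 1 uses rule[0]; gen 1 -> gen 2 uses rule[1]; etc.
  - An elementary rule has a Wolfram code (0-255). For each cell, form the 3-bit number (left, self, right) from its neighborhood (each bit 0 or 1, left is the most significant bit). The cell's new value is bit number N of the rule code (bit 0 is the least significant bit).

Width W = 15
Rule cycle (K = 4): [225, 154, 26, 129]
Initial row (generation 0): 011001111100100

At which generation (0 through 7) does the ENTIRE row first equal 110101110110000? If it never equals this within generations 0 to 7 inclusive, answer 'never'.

Gen 0: 011001111100100
Gen 1 (rule 225): 001000111100001
Gen 2 (rule 154): 010101111010010
Gen 3 (rule 26): 100001000001101
Gen 4 (rule 129): 001100011100000
Gen 5 (rule 225): 100101001101111
Gen 6 (rule 154): 011000111001110
Gen 7 (rule 26): 110101100111001

Answer: never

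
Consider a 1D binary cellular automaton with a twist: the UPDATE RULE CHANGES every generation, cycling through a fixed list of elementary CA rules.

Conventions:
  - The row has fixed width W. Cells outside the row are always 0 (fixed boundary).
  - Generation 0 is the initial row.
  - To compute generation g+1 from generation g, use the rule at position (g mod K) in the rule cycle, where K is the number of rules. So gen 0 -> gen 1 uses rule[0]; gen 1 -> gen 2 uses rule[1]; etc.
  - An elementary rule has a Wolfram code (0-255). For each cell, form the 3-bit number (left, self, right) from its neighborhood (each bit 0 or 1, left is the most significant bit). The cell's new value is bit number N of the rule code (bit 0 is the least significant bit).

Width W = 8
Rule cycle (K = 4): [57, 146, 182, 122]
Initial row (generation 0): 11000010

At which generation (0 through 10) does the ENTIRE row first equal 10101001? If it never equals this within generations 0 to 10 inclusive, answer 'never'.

Answer: never

Derivation:
Gen 0: 11000010
Gen 1 (rule 57): 10111001
Gen 2 (rule 146): 00010110
Gen 3 (rule 182): 00111001
Gen 4 (rule 122): 01101110
Gen 5 (rule 57): 01011001
Gen 6 (rule 146): 10000110
Gen 7 (rule 182): 11001001
Gen 8 (rule 122): 11110110
Gen 9 (rule 57): 10001101
Gen 10 (rule 146): 01010000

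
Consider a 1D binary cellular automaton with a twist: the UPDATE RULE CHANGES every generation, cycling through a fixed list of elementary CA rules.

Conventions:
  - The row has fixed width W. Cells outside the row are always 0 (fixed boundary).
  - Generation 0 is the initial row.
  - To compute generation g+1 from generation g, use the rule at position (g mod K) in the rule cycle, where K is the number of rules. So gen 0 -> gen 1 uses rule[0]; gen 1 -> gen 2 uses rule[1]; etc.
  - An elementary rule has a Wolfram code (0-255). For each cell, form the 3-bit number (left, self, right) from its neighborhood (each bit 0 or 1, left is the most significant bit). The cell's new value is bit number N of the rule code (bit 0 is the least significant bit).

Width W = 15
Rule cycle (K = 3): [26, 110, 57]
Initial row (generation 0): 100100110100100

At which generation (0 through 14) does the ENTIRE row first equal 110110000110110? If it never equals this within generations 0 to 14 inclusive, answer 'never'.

Answer: 5

Derivation:
Gen 0: 100100110100100
Gen 1 (rule 26): 011011100011010
Gen 2 (rule 110): 111110100111110
Gen 3 (rule 57): 100001010100001
Gen 4 (rule 26): 010010000010010
Gen 5 (rule 110): 110110000110110
Gen 6 (rule 57): 101101110101101
Gen 7 (rule 26): 001001000001000
Gen 8 (rule 110): 011011000011000
Gen 9 (rule 57): 010110111010111
Gen 10 (rule 26): 100100100000100
Gen 11 (rule 110): 101101100001100
Gen 12 (rule 57): 011011011101011
Gen 13 (rule 26): 110010010000010
Gen 14 (rule 110): 110110110000110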